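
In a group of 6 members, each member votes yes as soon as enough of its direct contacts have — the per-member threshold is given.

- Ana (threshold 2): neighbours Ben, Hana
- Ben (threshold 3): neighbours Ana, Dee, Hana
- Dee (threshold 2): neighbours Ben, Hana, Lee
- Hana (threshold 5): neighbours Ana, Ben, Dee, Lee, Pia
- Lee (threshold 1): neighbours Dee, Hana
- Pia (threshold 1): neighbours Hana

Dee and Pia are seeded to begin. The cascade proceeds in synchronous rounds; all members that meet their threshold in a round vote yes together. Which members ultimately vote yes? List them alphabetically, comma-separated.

Dee, Lee, Pia

Round 1 — Dee, Pia vote yes (initial).
Round 2 — checking thresholds:
  Ben: 1 of 3 neighbours < 3, not yet.
  Hana: 2 of 5 neighbours < 5, not yet.
  Lee: 1 of 2 neighbours ≥ 1, votes yes.
Round 3 — no new yes votes; cascade stops.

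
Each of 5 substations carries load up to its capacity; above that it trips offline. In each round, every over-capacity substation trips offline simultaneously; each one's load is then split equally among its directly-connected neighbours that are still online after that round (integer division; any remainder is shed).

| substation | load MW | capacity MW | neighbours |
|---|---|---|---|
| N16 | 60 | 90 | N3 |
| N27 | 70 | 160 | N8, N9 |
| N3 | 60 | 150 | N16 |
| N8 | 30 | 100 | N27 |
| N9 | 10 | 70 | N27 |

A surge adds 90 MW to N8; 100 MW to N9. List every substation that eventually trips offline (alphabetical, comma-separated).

Round 1 — N8 at 120 > 100; N9 at 110 > 70. N8, N9 trip offline.
  N8 sheds 120 MW to N27: 120 each.
    N27: 70+120 = 190 > 160
  N9 sheds 110 MW to N27: 110 each.
    N27: 190+110 = 300 > 160
Round 2 — N27 trips offline.
  N27 sheds 300 MW: no online neighbours, lost.
No further trips.

N27, N8, N9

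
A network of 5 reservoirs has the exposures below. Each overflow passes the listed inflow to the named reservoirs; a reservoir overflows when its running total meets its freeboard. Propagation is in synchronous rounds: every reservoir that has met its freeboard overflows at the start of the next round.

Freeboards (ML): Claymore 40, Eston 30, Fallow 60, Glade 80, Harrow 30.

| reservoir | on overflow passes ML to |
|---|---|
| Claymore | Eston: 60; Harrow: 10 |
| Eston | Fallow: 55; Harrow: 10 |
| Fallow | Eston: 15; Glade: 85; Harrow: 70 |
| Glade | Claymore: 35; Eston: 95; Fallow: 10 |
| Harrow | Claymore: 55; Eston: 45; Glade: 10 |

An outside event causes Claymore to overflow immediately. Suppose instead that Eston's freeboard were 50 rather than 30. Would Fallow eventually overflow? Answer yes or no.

no

With Eston's freeboard at 50:
Round 1 — Claymore overflows (initial).
  Eston: +60 → 60 ≥ 50
  Harrow: +10 → 10 < 30
Round 2 — Eston overflows.
  Fallow: +55 → 55 < 60
  Harrow: +10 → 20 < 30
No further overflows.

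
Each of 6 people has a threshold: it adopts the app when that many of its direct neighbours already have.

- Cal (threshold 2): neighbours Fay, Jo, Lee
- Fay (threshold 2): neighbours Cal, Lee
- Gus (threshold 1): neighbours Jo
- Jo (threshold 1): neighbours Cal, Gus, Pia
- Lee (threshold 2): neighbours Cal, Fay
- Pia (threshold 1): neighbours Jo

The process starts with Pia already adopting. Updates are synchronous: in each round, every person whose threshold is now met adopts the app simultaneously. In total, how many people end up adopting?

3

Round 1 — Pia adopts the app (initial).
Round 2 — checking thresholds:
  Jo: 1 of 3 neighbours ≥ 1, adopts the app.
Round 3 — checking thresholds:
  Cal: 1 of 3 neighbours < 2, holds.
  Gus: 1 of 1 neighbours ≥ 1, adopts the app.
Round 4 — no new adoptions; cascade stops.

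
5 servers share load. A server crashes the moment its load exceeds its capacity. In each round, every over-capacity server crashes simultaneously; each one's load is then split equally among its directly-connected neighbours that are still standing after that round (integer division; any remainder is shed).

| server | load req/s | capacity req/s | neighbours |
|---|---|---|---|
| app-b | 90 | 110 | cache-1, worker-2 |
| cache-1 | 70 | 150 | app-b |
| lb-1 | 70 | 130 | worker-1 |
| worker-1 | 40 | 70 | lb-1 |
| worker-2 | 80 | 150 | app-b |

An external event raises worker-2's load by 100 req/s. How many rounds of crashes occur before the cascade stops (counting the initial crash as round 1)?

Round 1 — worker-2 at 180 > 150. worker-2 crashes.
  worker-2 sheds 180 req/s to app-b: 180 each.
    app-b: 90+180 = 270 > 110
Round 2 — app-b crashes.
  app-b sheds 270 req/s to cache-1: 270 each.
    cache-1: 70+270 = 340 > 150
Round 3 — cache-1 crashes.
  cache-1 sheds 340 req/s: no online neighbours, lost.
No further crashes.

3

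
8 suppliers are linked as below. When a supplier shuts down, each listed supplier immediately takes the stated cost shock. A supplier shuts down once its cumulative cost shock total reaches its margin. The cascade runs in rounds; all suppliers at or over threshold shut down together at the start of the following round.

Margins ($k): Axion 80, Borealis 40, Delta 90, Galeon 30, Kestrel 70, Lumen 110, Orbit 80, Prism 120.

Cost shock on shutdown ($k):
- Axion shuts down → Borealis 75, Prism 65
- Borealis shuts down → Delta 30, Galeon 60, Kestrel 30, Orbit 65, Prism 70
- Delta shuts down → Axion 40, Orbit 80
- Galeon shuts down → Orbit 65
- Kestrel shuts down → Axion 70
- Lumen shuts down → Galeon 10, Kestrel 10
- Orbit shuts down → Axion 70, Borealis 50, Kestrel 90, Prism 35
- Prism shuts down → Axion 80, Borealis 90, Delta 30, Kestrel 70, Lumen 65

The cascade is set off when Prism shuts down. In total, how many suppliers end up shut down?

Round 1 — Prism shuts down (initial).
  Axion: +80 → 80 ≥ 80
  Borealis: +90 → 90 ≥ 40
  Delta: +30 → 30 < 90
  Kestrel: +70 → 70 ≥ 70
  Lumen: +65 → 65 < 110
Round 2 — Axion, Borealis, Kestrel shut down.
  Delta: +30 → 60 < 90
  Galeon: +60 → 60 ≥ 30
  Orbit: +65 → 65 < 80
Round 3 — Galeon shuts down.
  Orbit: +65 → 130 ≥ 80
Round 4 — Orbit shuts down.
No further shutdowns.

6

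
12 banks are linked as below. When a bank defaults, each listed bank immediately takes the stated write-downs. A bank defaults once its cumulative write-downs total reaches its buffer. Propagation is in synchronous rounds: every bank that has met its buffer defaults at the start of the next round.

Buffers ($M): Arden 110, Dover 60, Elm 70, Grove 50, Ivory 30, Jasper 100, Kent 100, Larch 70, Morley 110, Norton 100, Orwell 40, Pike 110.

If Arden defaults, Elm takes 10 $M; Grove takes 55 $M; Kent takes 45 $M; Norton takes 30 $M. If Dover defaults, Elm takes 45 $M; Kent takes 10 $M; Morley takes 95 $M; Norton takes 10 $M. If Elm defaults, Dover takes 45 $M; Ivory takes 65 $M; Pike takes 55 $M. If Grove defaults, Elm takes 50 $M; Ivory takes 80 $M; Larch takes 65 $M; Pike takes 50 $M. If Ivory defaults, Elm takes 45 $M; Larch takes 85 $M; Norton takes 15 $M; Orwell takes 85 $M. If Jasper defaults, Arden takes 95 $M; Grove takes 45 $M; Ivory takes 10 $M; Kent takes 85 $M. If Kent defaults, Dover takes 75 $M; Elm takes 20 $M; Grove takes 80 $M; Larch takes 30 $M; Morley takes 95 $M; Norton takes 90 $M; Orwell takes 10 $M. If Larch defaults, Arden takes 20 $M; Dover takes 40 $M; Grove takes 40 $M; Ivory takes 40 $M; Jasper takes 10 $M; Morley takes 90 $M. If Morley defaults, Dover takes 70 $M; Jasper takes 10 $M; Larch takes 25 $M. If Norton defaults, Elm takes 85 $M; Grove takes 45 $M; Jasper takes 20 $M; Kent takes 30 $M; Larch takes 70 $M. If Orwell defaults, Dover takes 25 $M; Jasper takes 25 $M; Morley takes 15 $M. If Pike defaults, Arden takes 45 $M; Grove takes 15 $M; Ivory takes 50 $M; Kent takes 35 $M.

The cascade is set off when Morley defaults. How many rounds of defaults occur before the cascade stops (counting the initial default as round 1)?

2

Round 1 — Morley defaults (initial).
  Dover: +70 → 70 ≥ 60
  Jasper: +10 → 10 < 100
  Larch: +25 → 25 < 70
Round 2 — Dover defaults.
  Elm: +45 → 45 < 70
  Kent: +10 → 10 < 100
  Norton: +10 → 10 < 100
No further defaults.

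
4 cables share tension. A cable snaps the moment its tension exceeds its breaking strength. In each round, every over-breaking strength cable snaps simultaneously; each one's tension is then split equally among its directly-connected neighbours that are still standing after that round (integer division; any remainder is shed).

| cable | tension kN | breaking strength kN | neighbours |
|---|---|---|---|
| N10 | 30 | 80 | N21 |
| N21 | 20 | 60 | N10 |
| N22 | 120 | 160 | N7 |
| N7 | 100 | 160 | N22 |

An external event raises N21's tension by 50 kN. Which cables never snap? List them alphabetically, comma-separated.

N22, N7

Round 1 — N21 at 70 > 60. N21 snaps.
  N21 sheds 70 kN to N10: 70 each.
    N10: 30+70 = 100 > 80
Round 2 — N10 snaps.
  N10 sheds 100 kN: no online neighbours, lost.
No further breaks.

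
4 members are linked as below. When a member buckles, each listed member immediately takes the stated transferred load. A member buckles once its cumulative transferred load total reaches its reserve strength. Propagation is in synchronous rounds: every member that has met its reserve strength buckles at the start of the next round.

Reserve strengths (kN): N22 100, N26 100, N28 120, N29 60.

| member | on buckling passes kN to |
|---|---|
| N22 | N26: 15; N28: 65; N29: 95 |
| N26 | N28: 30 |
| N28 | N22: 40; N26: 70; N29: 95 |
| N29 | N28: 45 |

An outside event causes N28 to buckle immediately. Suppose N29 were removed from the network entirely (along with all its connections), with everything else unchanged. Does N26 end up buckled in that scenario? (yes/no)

With N29 removed:
Round 1 — N28 buckles (initial).
  N22: +40 → 40 < 100
  N26: +70 → 70 < 100
No further bucklings.

no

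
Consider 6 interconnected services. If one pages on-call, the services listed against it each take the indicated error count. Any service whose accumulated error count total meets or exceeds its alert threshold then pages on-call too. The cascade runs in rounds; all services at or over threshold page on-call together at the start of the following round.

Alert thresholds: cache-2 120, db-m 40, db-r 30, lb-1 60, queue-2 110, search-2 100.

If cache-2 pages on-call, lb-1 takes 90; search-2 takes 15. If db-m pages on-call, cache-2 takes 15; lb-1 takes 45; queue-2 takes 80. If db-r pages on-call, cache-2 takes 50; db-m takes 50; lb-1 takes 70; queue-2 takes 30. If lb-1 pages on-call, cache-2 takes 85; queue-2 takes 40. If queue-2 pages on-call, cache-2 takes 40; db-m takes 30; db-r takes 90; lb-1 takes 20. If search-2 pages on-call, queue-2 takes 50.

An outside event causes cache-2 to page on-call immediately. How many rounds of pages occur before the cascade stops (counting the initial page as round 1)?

2

Round 1 — cache-2 pages on-call (initial).
  lb-1: +90 → 90 ≥ 60
  search-2: +15 → 15 < 100
Round 2 — lb-1 pages on-call.
  queue-2: +40 → 40 < 110
No further pages.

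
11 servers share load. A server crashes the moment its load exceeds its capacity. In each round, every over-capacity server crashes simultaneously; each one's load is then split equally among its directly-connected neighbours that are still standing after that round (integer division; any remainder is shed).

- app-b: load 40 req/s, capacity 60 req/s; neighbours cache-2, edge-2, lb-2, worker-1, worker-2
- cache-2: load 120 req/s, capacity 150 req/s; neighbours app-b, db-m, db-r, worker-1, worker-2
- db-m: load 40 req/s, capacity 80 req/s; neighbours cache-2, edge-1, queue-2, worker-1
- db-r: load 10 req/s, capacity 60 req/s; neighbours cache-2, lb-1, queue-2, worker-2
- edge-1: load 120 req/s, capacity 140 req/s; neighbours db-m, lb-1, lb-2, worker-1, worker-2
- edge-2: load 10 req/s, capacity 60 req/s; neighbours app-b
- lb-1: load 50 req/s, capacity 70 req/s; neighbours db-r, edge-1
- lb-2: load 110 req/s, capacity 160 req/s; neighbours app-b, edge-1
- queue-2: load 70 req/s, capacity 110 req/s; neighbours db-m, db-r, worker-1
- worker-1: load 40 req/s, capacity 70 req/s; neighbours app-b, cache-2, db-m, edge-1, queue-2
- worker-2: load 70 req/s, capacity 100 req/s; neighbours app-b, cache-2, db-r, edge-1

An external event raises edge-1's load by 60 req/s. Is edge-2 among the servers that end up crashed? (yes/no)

no

Round 1 — edge-1 at 180 > 140. edge-1 crashes.
  edge-1 sheds 180 req/s to db-m, lb-1, lb-2, worker-1, worker-2: 36 each.
    db-m: 40+36 = 76 ≤ 80
    lb-1: 50+36 = 86 > 70
    lb-2: 110+36 = 146 ≤ 160
    worker-1: 40+36 = 76 > 70
    worker-2: 70+36 = 106 > 100
Round 2 — lb-1, worker-1, worker-2 crash.
  lb-1 sheds 86 req/s to db-r: 86 each.
    db-r: 10+86 = 96 > 60
  worker-1 sheds 76 req/s to app-b, cache-2, db-m, queue-2: 19 each.
    app-b: 40+19 = 59 ≤ 60
    cache-2: 120+19 = 139 ≤ 150
    db-m: 76+19 = 95 > 80
    queue-2: 70+19 = 89 ≤ 110
  worker-2 sheds 106 req/s to app-b, cache-2, db-r: 35 each (1 lost).
    app-b: 59+35 = 94 > 60
    cache-2: 139+35 = 174 > 150
    db-r: 96+35 = 131 > 60
Round 3 — app-b, cache-2, db-m, db-r crash.
  app-b sheds 94 req/s to edge-2, lb-2: 47 each.
    edge-2: 10+47 = 57 ≤ 60
    lb-2: 146+47 = 193 > 160
  cache-2 sheds 174 req/s: no online neighbours, lost.
  db-m sheds 95 req/s to queue-2: 95 each.
    queue-2: 89+95 = 184 > 110
  db-r sheds 131 req/s to queue-2: 131 each.
    queue-2: 184+131 = 315 > 110
Round 4 — lb-2, queue-2 crash.
  lb-2 sheds 193 req/s: no online neighbours, lost.
  queue-2 sheds 315 req/s: no online neighbours, lost.
No further crashes.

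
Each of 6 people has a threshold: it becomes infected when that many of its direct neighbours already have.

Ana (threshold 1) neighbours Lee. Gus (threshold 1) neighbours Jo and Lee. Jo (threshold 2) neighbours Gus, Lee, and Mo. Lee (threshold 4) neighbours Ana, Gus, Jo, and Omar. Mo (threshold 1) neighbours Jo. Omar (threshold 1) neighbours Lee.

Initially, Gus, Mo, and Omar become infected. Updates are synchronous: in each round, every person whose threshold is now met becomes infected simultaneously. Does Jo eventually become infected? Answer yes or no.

Round 1 — Gus, Mo, Omar become infected (initial).
Round 2 — checking thresholds:
  Jo: 2 of 3 neighbours ≥ 2, becomes infected.
  Lee: 2 of 4 neighbours < 4, below threshold.
Round 3 — no new infections; cascade stops.

yes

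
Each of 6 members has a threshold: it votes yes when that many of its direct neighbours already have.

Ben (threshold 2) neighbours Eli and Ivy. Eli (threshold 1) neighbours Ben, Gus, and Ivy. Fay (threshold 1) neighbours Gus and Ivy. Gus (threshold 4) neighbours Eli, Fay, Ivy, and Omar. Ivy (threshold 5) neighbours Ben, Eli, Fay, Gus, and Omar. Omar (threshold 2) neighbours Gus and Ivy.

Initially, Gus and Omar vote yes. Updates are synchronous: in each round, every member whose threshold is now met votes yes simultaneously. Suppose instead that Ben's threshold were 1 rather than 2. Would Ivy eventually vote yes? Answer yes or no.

yes

With Ben's threshold at 1:
Round 1 — Gus, Omar vote yes (initial).
Round 2 — checking thresholds:
  Eli: 1 of 3 neighbours ≥ 1, votes yes.
  Fay: 1 of 2 neighbours ≥ 1, votes yes.
  Ivy: 2 of 5 neighbours < 5, below threshold.
Round 3 — checking thresholds:
  Ben: 1 of 2 neighbours ≥ 1, votes yes.
  Ivy: 4 of 5 neighbours < 5, below threshold.
Round 4 — checking thresholds:
  Ivy: 5 of 5 neighbours ≥ 5, votes yes.
Round 5 — no new yes votes; cascade stops.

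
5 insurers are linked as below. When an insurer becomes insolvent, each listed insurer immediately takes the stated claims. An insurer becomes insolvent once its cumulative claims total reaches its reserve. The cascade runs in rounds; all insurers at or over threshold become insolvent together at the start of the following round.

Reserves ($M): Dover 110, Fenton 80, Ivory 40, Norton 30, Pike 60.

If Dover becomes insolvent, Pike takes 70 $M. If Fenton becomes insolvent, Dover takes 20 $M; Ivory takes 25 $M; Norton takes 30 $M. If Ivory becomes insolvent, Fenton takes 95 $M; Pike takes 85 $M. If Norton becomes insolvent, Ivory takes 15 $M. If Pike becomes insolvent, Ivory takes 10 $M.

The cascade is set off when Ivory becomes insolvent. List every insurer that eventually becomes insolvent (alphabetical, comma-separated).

Round 1 — Ivory becomes insolvent (initial).
  Fenton: +95 → 95 ≥ 80
  Pike: +85 → 85 ≥ 60
Round 2 — Fenton, Pike become insolvent.
  Dover: +20 → 20 < 110
  Norton: +30 → 30 ≥ 30
Round 3 — Norton becomes insolvent.
No further insolvencies.

Fenton, Ivory, Norton, Pike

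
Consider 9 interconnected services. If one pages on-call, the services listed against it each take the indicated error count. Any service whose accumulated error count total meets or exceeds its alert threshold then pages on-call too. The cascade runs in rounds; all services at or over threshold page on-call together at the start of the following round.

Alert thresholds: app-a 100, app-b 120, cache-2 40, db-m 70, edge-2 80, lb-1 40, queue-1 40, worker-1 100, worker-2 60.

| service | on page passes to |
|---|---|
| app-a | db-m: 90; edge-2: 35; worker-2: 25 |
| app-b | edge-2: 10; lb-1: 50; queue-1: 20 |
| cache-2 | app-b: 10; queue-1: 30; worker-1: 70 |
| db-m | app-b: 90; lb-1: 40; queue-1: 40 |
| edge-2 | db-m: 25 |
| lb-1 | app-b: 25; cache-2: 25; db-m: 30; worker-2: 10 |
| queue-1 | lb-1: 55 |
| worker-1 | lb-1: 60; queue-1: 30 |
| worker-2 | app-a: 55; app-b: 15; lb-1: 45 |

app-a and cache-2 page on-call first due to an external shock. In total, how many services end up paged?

Round 1 — app-a, cache-2 page on-call (initial).
  app-b: +10 → 10 < 120
  db-m: +90 → 90 ≥ 70
  edge-2: +35 → 35 < 80
  queue-1: +30 → 30 < 40
  worker-1: +70 → 70 < 100
  worker-2: +25 → 25 < 60
Round 2 — db-m pages on-call.
  app-b: +90 → 100 < 120
  lb-1: +40 → 40 ≥ 40
  queue-1: +40 → 70 ≥ 40
Round 3 — lb-1, queue-1 page on-call.
  app-b: +25 → 125 ≥ 120
  worker-2: +10 → 35 < 60
Round 4 — app-b pages on-call.
  edge-2: +10 → 45 < 80
No further pages.

6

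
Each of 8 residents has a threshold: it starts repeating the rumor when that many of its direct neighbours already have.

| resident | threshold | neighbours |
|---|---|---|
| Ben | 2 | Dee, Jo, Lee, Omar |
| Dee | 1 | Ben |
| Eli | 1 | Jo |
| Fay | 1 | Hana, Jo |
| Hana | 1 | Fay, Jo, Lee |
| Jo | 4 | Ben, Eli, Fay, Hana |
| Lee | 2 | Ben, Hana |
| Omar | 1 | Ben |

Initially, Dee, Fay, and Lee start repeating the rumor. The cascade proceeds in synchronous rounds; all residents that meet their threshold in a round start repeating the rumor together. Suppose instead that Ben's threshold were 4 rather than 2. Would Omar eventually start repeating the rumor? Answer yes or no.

With Ben's threshold at 4:
Round 1 — Dee, Fay, Lee start repeating the rumor (initial).
Round 2 — checking thresholds:
  Ben: 2 of 4 neighbours < 4, not yet.
  Hana: 2 of 3 neighbours ≥ 1, starts repeating the rumor.
  Jo: 1 of 4 neighbours < 4, not yet.
Round 3 — no new spreads; cascade stops.

no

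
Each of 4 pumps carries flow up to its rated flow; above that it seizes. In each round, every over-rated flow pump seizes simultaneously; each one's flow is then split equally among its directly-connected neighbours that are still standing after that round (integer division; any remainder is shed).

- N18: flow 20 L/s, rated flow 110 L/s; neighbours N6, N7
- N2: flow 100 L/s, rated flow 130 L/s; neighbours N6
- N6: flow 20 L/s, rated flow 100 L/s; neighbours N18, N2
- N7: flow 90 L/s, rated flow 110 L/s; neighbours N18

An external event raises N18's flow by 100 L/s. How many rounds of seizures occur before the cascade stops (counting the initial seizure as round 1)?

2

Round 1 — N18 at 120 > 110. N18 seizes.
  N18 sheds 120 L/s to N6, N7: 60 each.
    N6: 20+60 = 80 ≤ 100
    N7: 90+60 = 150 > 110
Round 2 — N7 seizes.
  N7 sheds 150 L/s: no online neighbours, lost.
No further seizures.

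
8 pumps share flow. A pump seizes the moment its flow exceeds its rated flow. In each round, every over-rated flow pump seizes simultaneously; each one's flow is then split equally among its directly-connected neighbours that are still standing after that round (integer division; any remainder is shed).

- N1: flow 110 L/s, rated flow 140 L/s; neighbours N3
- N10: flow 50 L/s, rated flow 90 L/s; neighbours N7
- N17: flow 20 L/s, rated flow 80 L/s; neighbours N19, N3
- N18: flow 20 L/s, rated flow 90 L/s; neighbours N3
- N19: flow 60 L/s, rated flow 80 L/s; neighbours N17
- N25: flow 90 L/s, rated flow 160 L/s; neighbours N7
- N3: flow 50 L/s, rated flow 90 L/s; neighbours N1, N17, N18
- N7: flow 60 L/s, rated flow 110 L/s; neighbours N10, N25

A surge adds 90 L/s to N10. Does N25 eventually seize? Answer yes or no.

yes

Round 1 — N10 at 140 > 90. N10 seizes.
  N10 sheds 140 L/s to N7: 140 each.
    N7: 60+140 = 200 > 110
Round 2 — N7 seizes.
  N7 sheds 200 L/s to N25: 200 each.
    N25: 90+200 = 290 > 160
Round 3 — N25 seizes.
  N25 sheds 290 L/s: no online neighbours, lost.
No further seizures.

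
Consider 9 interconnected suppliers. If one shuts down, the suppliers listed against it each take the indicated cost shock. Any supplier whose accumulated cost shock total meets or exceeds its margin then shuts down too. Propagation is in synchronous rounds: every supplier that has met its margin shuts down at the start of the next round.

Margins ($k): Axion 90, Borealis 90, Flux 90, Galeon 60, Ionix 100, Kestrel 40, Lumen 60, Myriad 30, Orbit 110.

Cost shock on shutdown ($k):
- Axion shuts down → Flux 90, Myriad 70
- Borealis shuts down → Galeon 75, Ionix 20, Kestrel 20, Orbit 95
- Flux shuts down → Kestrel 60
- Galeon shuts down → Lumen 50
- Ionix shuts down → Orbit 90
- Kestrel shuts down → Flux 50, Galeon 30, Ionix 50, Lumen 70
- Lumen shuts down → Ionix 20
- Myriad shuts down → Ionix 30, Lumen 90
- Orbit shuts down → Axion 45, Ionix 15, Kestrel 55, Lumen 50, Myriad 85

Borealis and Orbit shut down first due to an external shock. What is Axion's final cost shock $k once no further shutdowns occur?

Round 1 — Borealis, Orbit shut down (initial).
  Axion: +45 → 45 < 90
  Galeon: +75 → 75 ≥ 60
  Ionix: +20+15 → 35 < 100
  Kestrel: +20+55 → 75 ≥ 40
  Lumen: +50 → 50 < 60
  Myriad: +85 → 85 ≥ 30
Round 2 — Galeon, Kestrel, Myriad shut down.
  Flux: +50 → 50 < 90
  Ionix: +50+30 → 115 ≥ 100
  Lumen: +50+70+90 → 260 ≥ 60
Round 3 — Ionix, Lumen shut down.
No further shutdowns.

45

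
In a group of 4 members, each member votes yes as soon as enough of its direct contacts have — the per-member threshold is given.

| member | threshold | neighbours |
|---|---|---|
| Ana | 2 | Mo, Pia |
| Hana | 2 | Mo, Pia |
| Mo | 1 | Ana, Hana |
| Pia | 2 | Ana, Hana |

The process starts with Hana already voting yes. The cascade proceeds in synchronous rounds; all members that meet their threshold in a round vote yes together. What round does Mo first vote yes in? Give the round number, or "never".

Round 1 — Hana votes yes (initial).
Round 2 — checking thresholds:
  Mo: 1 of 2 neighbours ≥ 1, votes yes.
  Pia: 1 of 2 neighbours < 2, not yet.
Round 3 — no new yes votes; cascade stops.

2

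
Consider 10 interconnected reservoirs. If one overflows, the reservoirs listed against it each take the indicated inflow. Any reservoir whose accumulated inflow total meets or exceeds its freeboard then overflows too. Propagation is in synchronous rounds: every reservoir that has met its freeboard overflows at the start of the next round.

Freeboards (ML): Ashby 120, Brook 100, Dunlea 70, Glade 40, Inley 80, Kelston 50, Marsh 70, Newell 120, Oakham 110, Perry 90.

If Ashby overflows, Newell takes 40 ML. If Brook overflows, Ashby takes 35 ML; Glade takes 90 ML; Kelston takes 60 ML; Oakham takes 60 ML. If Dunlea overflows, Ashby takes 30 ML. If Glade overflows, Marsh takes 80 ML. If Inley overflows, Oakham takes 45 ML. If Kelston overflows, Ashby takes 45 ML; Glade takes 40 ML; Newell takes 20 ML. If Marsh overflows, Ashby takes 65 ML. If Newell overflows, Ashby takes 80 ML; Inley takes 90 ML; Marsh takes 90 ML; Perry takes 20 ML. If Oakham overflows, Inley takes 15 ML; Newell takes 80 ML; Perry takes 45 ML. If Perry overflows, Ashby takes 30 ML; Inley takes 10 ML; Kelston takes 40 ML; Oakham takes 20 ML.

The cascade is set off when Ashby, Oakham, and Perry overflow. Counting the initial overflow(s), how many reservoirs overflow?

6

Round 1 — Ashby, Oakham, Perry overflow (initial).
  Inley: +15+10 → 25 < 80
  Kelston: +40 → 40 < 50
  Newell: +40+80 → 120 ≥ 120
Round 2 — Newell overflows.
  Inley: +90 → 115 ≥ 80
  Marsh: +90 → 90 ≥ 70
Round 3 — Inley, Marsh overflow.
No further overflows.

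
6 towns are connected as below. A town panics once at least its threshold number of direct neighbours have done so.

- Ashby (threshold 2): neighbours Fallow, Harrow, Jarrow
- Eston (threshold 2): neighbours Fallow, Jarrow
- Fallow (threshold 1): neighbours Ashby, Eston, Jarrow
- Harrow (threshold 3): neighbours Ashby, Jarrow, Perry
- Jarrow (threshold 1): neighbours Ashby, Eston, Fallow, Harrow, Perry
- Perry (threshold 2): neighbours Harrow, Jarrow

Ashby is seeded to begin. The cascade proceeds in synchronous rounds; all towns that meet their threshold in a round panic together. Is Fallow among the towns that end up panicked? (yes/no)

yes

Round 1 — Ashby panics (initial).
Round 2 — checking thresholds:
  Fallow: 1 of 3 neighbours ≥ 1, panics.
  Harrow: 1 of 3 neighbours < 3, not yet.
  Jarrow: 1 of 5 neighbours ≥ 1, panics.
Round 3 — checking thresholds:
  Eston: 2 of 2 neighbours ≥ 2, panics.
  Harrow: 2 of 3 neighbours < 3, not yet.
  Perry: 1 of 2 neighbours < 2, not yet.
Round 4 — no new panics; cascade stops.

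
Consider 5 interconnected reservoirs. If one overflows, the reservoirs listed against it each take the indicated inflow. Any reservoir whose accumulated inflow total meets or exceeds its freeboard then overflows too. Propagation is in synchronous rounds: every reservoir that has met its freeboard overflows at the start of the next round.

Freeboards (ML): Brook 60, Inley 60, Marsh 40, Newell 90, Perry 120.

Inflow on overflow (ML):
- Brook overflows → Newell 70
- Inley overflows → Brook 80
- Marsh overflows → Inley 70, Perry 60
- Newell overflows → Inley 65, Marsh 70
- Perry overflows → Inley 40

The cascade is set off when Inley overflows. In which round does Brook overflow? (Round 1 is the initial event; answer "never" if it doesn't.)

2

Round 1 — Inley overflows (initial).
  Brook: +80 → 80 ≥ 60
Round 2 — Brook overflows.
  Newell: +70 → 70 < 90
No further overflows.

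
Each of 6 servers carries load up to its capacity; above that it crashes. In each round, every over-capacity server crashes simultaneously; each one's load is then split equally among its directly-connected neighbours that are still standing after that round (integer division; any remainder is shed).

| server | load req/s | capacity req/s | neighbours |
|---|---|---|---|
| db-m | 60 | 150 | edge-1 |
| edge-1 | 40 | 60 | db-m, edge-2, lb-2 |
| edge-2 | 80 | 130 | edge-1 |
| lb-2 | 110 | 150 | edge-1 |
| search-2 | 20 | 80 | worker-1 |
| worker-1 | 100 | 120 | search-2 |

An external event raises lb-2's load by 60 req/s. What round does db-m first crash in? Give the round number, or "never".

3

Round 1 — lb-2 at 170 > 150. lb-2 crashes.
  lb-2 sheds 170 req/s to edge-1: 170 each.
    edge-1: 40+170 = 210 > 60
Round 2 — edge-1 crashes.
  edge-1 sheds 210 req/s to db-m, edge-2: 105 each.
    db-m: 60+105 = 165 > 150
    edge-2: 80+105 = 185 > 130
Round 3 — db-m, edge-2 crash.
  db-m sheds 165 req/s: no online neighbours, lost.
  edge-2 sheds 185 req/s: no online neighbours, lost.
No further crashes.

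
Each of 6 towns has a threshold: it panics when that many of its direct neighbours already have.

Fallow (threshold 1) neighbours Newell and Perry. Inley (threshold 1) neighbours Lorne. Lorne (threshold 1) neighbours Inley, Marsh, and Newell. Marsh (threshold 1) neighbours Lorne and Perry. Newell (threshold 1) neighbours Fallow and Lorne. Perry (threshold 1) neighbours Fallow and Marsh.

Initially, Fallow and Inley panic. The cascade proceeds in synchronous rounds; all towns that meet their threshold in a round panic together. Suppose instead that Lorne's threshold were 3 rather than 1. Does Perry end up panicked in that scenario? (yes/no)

yes

With Lorne's threshold at 3:
Round 1 — Fallow, Inley panic (initial).
Round 2 — checking thresholds:
  Lorne: 1 of 3 neighbours < 3, holds.
  Newell: 1 of 2 neighbours ≥ 1, panics.
  Perry: 1 of 2 neighbours ≥ 1, panics.
Round 3 — checking thresholds:
  Lorne: 2 of 3 neighbours < 3, holds.
  Marsh: 1 of 2 neighbours ≥ 1, panics.
Round 4 — checking thresholds:
  Lorne: 3 of 3 neighbours ≥ 3, panics.
Round 5 — no new panics; cascade stops.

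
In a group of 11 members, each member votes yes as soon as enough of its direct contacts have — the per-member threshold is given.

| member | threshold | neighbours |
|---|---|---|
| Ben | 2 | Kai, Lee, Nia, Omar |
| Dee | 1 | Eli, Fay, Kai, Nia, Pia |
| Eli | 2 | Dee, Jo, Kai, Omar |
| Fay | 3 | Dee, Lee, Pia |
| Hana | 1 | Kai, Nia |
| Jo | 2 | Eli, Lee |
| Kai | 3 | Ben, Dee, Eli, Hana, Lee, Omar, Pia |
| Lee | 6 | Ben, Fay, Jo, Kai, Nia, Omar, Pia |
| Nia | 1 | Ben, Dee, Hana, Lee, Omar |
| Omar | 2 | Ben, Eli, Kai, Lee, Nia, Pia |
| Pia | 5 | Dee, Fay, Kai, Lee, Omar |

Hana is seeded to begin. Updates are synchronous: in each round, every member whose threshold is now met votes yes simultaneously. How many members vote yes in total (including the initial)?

Round 1 — Hana votes yes (initial).
Round 2 — checking thresholds:
  Kai: 1 of 7 neighbours < 3, not yet.
  Nia: 1 of 5 neighbours ≥ 1, votes yes.
Round 3 — checking thresholds:
  Ben: 1 of 4 neighbours < 2, not yet.
  Dee: 1 of 5 neighbours ≥ 1, votes yes.
  Kai: 1 of 7 neighbours < 3, not yet.
  Lee: 1 of 7 neighbours < 6, not yet.
  Omar: 1 of 6 neighbours < 2, not yet.
Round 4 — no new yes votes; cascade stops.

3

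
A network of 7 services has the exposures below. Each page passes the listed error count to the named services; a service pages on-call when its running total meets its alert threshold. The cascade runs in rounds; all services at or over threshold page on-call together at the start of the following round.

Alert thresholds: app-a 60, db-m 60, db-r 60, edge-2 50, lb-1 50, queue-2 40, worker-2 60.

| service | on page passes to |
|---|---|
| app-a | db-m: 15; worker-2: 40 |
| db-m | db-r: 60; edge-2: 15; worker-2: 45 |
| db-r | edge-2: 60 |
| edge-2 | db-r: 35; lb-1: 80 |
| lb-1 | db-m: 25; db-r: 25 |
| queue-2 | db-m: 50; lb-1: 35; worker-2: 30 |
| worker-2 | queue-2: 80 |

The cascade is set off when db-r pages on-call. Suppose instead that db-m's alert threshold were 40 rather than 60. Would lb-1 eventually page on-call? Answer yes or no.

yes

With db-m's alert threshold at 40:
Round 1 — db-r pages on-call (initial).
  edge-2: +60 → 60 ≥ 50
Round 2 — edge-2 pages on-call.
  lb-1: +80 → 80 ≥ 50
Round 3 — lb-1 pages on-call.
  db-m: +25 → 25 < 40
No further pages.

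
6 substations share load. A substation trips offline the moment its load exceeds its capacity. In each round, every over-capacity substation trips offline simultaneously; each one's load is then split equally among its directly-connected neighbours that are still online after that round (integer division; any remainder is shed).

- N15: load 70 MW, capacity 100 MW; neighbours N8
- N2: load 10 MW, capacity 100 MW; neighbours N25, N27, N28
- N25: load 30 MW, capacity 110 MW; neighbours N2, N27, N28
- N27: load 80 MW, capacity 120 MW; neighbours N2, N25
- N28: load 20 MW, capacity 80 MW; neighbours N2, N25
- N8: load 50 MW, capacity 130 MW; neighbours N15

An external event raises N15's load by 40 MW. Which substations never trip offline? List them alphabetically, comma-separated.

Round 1 — N15 at 110 > 100. N15 trips offline.
  N15 sheds 110 MW to N8: 110 each.
    N8: 50+110 = 160 > 130
Round 2 — N8 trips offline.
  N8 sheds 160 MW: no online neighbours, lost.
No further trips.

N2, N25, N27, N28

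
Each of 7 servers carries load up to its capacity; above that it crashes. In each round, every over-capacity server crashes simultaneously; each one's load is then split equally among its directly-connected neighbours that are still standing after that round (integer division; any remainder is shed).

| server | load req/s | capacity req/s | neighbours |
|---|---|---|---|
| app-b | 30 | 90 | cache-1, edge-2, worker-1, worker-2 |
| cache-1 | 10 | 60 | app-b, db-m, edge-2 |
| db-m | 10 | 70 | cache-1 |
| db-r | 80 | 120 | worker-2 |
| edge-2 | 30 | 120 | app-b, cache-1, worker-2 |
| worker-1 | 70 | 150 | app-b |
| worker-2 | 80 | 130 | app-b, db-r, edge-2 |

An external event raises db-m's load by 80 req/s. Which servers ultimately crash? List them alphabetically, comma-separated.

Round 1 — db-m at 90 > 70. db-m crashes.
  db-m sheds 90 req/s to cache-1: 90 each.
    cache-1: 10+90 = 100 > 60
Round 2 — cache-1 crashes.
  cache-1 sheds 100 req/s to app-b, edge-2: 50 each.
    app-b: 30+50 = 80 ≤ 90
    edge-2: 30+50 = 80 ≤ 120
No further crashes.

cache-1, db-m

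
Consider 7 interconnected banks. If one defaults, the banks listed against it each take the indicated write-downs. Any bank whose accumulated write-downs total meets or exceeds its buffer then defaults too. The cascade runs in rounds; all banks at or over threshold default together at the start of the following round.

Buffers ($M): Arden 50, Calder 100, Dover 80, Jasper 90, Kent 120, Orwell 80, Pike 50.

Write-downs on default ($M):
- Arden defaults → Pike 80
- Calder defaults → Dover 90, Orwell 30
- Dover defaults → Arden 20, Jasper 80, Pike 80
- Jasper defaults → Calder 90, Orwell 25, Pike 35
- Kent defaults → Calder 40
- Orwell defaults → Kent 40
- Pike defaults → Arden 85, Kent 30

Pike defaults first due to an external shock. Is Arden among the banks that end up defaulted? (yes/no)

Round 1 — Pike defaults (initial).
  Arden: +85 → 85 ≥ 50
  Kent: +30 → 30 < 120
Round 2 — Arden defaults.
No further defaults.

yes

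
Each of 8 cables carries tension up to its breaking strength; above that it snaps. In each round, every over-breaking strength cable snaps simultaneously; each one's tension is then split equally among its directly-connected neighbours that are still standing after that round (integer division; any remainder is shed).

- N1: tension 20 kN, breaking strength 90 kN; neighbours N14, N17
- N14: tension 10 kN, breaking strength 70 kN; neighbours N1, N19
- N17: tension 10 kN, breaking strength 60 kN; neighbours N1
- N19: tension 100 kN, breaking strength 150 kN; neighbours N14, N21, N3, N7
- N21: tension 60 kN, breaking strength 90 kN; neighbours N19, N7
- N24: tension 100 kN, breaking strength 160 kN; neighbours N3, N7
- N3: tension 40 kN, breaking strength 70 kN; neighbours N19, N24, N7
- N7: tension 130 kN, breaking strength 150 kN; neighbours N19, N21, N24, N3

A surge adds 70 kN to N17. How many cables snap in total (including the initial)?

8

Round 1 — N17 at 80 > 60. N17 snaps.
  N17 sheds 80 kN to N1: 80 each.
    N1: 20+80 = 100 > 90
Round 2 — N1 snaps.
  N1 sheds 100 kN to N14: 100 each.
    N14: 10+100 = 110 > 70
Round 3 — N14 snaps.
  N14 sheds 110 kN to N19: 110 each.
    N19: 100+110 = 210 > 150
Round 4 — N19 snaps.
  N19 sheds 210 kN to N21, N3, N7: 70 each.
    N21: 60+70 = 130 > 90
    N3: 40+70 = 110 > 70
    N7: 130+70 = 200 > 150
Round 5 — N21, N3, N7 snap.
  N21 sheds 130 kN: no online neighbours, lost.
  N3 sheds 110 kN to N24: 110 each.
    N24: 100+110 = 210 > 160
  N7 sheds 200 kN to N24: 200 each.
    N24: 210+200 = 410 > 160
Round 6 — N24 snaps.
  N24 sheds 410 kN: no online neighbours, lost.
No further breaks.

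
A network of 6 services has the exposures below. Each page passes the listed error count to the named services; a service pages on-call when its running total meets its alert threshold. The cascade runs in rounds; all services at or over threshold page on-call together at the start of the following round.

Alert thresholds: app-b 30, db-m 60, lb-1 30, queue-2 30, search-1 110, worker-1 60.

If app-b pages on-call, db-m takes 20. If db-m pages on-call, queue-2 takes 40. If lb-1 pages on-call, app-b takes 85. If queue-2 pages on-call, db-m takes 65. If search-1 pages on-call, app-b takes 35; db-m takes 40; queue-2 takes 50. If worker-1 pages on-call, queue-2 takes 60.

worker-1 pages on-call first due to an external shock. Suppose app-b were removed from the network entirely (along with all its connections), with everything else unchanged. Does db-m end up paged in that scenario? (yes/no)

yes

With app-b removed:
Round 1 — worker-1 pages on-call (initial).
  queue-2: +60 → 60 ≥ 30
Round 2 — queue-2 pages on-call.
  db-m: +65 → 65 ≥ 60
Round 3 — db-m pages on-call.
No further pages.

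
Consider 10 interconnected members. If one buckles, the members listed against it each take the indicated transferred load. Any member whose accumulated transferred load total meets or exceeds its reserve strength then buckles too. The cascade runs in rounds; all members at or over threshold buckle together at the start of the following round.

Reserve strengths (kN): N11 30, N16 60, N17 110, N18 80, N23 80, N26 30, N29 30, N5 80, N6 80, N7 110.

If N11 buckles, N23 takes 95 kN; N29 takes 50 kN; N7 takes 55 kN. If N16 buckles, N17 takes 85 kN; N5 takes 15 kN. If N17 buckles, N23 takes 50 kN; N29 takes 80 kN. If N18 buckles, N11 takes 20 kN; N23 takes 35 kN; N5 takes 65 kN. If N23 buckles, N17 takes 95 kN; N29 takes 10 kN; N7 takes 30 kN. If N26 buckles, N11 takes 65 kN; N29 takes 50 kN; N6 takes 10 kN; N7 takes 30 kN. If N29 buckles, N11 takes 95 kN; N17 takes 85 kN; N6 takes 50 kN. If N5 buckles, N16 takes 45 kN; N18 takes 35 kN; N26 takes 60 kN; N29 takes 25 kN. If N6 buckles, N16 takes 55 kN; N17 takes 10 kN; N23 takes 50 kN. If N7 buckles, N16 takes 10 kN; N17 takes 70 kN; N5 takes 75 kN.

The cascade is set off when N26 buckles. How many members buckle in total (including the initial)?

6

Round 1 — N26 buckles (initial).
  N11: +65 → 65 ≥ 30
  N29: +50 → 50 ≥ 30
  N6: +10 → 10 < 80
  N7: +30 → 30 < 110
Round 2 — N11, N29 buckle.
  N17: +85 → 85 < 110
  N23: +95 → 95 ≥ 80
  N6: +50 → 60 < 80
  N7: +55 → 85 < 110
Round 3 — N23 buckles.
  N17: +95 → 180 ≥ 110
  N7: +30 → 115 ≥ 110
Round 4 — N17, N7 buckle.
  N16: +10 → 10 < 60
  N5: +75 → 75 < 80
No further bucklings.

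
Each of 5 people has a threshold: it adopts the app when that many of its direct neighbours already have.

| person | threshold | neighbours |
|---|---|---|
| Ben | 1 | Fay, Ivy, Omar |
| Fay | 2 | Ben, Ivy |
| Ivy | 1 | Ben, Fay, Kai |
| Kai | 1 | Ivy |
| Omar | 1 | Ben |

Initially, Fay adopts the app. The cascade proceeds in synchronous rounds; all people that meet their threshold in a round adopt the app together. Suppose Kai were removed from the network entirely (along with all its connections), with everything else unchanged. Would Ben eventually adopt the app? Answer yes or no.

yes

With Kai removed:
Round 1 — Fay adopts the app (initial).
Round 2 — checking thresholds:
  Ben: 1 of 3 neighbours ≥ 1, adopts the app.
  Ivy: 1 of 2 neighbours ≥ 1, adopts the app.
Round 3 — checking thresholds:
  Omar: 1 of 1 neighbours ≥ 1, adopts the app.
Round 4 — no new adoptions; cascade stops.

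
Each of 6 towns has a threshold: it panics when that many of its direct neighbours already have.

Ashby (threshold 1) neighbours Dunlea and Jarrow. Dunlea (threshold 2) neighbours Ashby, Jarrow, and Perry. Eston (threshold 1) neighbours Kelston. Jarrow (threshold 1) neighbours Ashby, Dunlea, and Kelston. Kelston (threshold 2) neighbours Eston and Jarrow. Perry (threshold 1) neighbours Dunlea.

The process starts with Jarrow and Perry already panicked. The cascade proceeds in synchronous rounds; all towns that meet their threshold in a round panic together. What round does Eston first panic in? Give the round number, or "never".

Round 1 — Jarrow, Perry panic (initial).
Round 2 — checking thresholds:
  Ashby: 1 of 2 neighbours ≥ 1, panics.
  Dunlea: 2 of 3 neighbours ≥ 2, panics.
  Kelston: 1 of 2 neighbours < 2, holds.
Round 3 — no new panics; cascade stops.

never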